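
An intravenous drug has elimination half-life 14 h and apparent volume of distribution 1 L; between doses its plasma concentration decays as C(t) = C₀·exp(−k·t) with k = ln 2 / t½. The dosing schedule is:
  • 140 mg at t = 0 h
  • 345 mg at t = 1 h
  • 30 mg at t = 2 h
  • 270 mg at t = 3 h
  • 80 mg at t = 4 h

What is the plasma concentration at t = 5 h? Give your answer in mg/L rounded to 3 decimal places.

k = ln 2 / 14 = 0.04951 per h
Dose 1 (140 mg at t=0 h): 140·exp(−0.04951·5) = 109.299 mg/L
Dose 2 (345 mg at t=1 h): 345·exp(−0.04951·4) = 283.016 mg/L
Dose 3 (30 mg at t=2 h): 30·exp(−0.04951·3) = 25.859 mg/L
Dose 4 (270 mg at t=3 h): 270·exp(−0.04951·2) = 244.545 mg/L
Dose 5 (80 mg at t=4 h): 80·exp(−0.04951·1) = 76.136 mg/L
C(5) = 109.299 + 283.016 + 25.859 + 244.545 + 76.136 = 738.855 mg/L

738.855 mg/L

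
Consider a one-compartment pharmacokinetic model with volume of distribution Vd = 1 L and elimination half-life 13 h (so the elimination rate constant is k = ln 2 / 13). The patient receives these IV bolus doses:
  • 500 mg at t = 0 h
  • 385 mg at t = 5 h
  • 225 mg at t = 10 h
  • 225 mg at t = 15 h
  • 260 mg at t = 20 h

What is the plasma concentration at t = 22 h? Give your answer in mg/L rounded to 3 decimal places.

k = ln 2 / 13 = 0.05332 per h
Dose 1 (500 mg at t=0 h): 500·exp(−0.05332·22) = 154.716 mg/L
Dose 2 (385 mg at t=5 h): 385·exp(−0.05332·17) = 155.527 mg/L
Dose 3 (225 mg at t=10 h): 225·exp(−0.05332·12) = 118.661 mg/L
Dose 4 (225 mg at t=15 h): 225·exp(−0.05332·7) = 154.914 mg/L
Dose 5 (260 mg at t=20 h): 260·exp(−0.05332·2) = 233.701 mg/L
C(22) = 154.716 + 155.527 + 118.661 + 154.914 + 233.701 = 817.519 mg/L

817.519 mg/L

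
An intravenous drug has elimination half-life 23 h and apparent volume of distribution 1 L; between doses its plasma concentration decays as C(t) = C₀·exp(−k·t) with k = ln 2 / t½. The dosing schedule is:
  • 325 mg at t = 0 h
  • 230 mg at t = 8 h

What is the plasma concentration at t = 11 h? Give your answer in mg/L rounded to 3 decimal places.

443.417 mg/L

k = ln 2 / 23 = 0.03014 per h
Dose 1 (325 mg at t=0 h): 325·exp(−0.03014·11) = 233.299 mg/L
Dose 2 (230 mg at t=8 h): 230·exp(−0.03014·3) = 210.118 mg/L
C(11) = 233.299 + 210.118 = 443.417 mg/L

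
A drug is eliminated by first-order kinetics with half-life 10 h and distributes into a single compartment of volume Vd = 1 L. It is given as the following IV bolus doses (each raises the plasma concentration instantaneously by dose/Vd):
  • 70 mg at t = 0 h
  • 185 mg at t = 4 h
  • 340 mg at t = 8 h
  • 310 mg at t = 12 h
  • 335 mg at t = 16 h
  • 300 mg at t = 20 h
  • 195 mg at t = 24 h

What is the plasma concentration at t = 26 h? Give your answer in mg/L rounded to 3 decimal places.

k = ln 2 / 10 = 0.06931 per h
Dose 1 (70 mg at t=0 h): 70·exp(−0.06931·26) = 11.546 mg/L
Dose 2 (185 mg at t=4 h): 185·exp(−0.06931·22) = 40.263 mg/L
Dose 3 (340 mg at t=8 h): 340·exp(−0.06931·18) = 97.639 mg/L
Dose 4 (310 mg at t=12 h): 310·exp(−0.06931·14) = 117.468 mg/L
Dose 5 (335 mg at t=16 h): 335·exp(−0.06931·10) = 167.500 mg/L
Dose 6 (300 mg at t=20 h): 300·exp(−0.06931·6) = 197.926 mg/L
Dose 7 (195 mg at t=24 h): 195·exp(−0.06931·2) = 169.757 mg/L
C(26) = 11.546 + 40.263 + 97.639 + 117.468 + 167.500 + 197.926 + 169.757 = 802.100 mg/L

802.100 mg/L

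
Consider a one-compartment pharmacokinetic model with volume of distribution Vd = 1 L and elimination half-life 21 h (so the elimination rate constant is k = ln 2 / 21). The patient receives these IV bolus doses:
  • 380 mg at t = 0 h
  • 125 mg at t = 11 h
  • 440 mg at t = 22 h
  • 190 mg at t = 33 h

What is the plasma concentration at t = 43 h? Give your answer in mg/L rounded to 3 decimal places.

k = ln 2 / 21 = 0.03301 per h
Dose 1 (380 mg at t=0 h): 380·exp(−0.03301·43) = 91.916 mg/L
Dose 2 (125 mg at t=11 h): 125·exp(−0.03301·32) = 43.471 mg/L
Dose 3 (440 mg at t=22 h): 440·exp(−0.03301·21) = 220.000 mg/L
Dose 4 (190 mg at t=33 h): 190·exp(−0.03301·10) = 136.586 mg/L
C(43) = 91.916 + 43.471 + 220.000 + 136.586 = 491.972 mg/L

491.972 mg/L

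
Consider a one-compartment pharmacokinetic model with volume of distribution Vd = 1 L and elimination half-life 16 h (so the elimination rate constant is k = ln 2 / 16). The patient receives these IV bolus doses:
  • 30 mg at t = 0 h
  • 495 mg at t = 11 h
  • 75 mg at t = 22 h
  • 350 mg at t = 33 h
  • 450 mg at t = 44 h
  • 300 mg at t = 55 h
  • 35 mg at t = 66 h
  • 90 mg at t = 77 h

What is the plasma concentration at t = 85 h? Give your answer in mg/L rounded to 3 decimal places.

k = ln 2 / 16 = 0.04332 per h
Dose 1 (30 mg at t=0 h): 30·exp(−0.04332·85) = 0.755 mg/L
Dose 2 (495 mg at t=11 h): 495·exp(−0.04332·74) = 20.060 mg/L
Dose 3 (75 mg at t=22 h): 75·exp(−0.04332·63) = 4.895 mg/L
Dose 4 (350 mg at t=33 h): 350·exp(−0.04332·52) = 36.789 mg/L
Dose 5 (450 mg at t=44 h): 450·exp(−0.04332·41) = 76.177 mg/L
Dose 6 (300 mg at t=55 h): 300·exp(−0.04332·30) = 81.788 mg/L
Dose 7 (35 mg at t=66 h): 35·exp(−0.04332·19) = 15.367 mg/L
Dose 8 (90 mg at t=77 h): 90·exp(−0.04332·8) = 63.640 mg/L
C(85) = 0.755 + 20.060 + 4.895 + 36.789 + 76.177 + 81.788 + 15.367 + 63.640 = 299.471 mg/L

299.471 mg/L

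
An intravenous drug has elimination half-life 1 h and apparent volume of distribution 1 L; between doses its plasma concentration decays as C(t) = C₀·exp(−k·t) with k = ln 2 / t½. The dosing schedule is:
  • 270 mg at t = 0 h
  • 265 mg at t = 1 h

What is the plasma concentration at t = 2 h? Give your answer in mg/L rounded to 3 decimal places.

200.000 mg/L

k = ln 2 / 1 = 0.69315 per h
Dose 1 (270 mg at t=0 h): 270·exp(−0.69315·2) = 67.500 mg/L
Dose 2 (265 mg at t=1 h): 265·exp(−0.69315·1) = 132.500 mg/L
C(2) = 67.500 + 132.500 = 200.000 mg/L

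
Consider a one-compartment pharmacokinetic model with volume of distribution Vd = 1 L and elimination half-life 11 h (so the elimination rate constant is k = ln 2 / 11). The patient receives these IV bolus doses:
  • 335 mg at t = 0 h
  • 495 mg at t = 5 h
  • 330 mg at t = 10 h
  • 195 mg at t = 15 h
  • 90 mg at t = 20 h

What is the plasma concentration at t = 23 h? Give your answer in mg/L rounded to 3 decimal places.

k = ln 2 / 11 = 0.06301 per h
Dose 1 (335 mg at t=0 h): 335·exp(−0.06301·23) = 78.635 mg/L
Dose 2 (495 mg at t=5 h): 495·exp(−0.06301·18) = 159.225 mg/L
Dose 3 (330 mg at t=10 h): 330·exp(−0.06301·13) = 145.463 mg/L
Dose 4 (195 mg at t=15 h): 195·exp(−0.06301·8) = 117.789 mg/L
Dose 5 (90 mg at t=20 h): 90·exp(−0.06301·3) = 74.498 mg/L
C(23) = 78.635 + 159.225 + 145.463 + 117.789 + 74.498 = 575.609 mg/L

575.609 mg/L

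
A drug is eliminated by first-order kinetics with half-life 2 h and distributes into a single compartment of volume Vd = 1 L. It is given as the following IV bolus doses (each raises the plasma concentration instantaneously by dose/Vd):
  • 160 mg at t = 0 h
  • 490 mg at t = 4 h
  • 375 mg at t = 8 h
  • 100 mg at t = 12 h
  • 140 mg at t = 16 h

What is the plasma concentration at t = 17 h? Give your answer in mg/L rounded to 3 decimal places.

139.101 mg/L

k = ln 2 / 2 = 0.34657 per h
Dose 1 (160 mg at t=0 h): 160·exp(−0.34657·17) = 0.442 mg/L
Dose 2 (490 mg at t=4 h): 490·exp(−0.34657·13) = 5.414 mg/L
Dose 3 (375 mg at t=8 h): 375·exp(−0.34657·9) = 16.573 mg/L
Dose 4 (100 mg at t=12 h): 100·exp(−0.34657·5) = 17.678 mg/L
Dose 5 (140 mg at t=16 h): 140·exp(−0.34657·1) = 98.995 mg/L
C(17) = 0.442 + 5.414 + 16.573 + 17.678 + 98.995 = 139.101 mg/L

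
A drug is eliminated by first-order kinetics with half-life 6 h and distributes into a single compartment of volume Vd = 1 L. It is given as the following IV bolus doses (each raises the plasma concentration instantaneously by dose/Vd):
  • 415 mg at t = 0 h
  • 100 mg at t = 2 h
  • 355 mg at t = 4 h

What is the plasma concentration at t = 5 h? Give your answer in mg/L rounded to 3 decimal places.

k = ln 2 / 6 = 0.11552 per h
Dose 1 (415 mg at t=0 h): 415·exp(−0.11552·5) = 232.911 mg/L
Dose 2 (100 mg at t=2 h): 100·exp(−0.11552·3) = 70.711 mg/L
Dose 3 (355 mg at t=4 h): 355·exp(−0.11552·1) = 316.269 mg/L
C(5) = 232.911 + 70.711 + 316.269 = 619.891 mg/L

619.891 mg/L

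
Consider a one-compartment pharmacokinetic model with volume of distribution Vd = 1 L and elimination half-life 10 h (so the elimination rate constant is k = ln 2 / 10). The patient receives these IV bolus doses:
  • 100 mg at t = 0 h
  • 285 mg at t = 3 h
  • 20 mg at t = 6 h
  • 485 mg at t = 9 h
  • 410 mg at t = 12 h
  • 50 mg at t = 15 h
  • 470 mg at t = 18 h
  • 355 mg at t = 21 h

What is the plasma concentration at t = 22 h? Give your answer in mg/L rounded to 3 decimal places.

1224.895 mg/L

k = ln 2 / 10 = 0.06931 per h
Dose 1 (100 mg at t=0 h): 100·exp(−0.06931·22) = 21.764 mg/L
Dose 2 (285 mg at t=3 h): 285·exp(−0.06931·19) = 76.364 mg/L
Dose 3 (20 mg at t=6 h): 20·exp(−0.06931·16) = 6.598 mg/L
Dose 4 (485 mg at t=9 h): 485·exp(−0.06931·13) = 196.971 mg/L
Dose 5 (410 mg at t=12 h): 410·exp(−0.06931·10) = 205.000 mg/L
Dose 6 (50 mg at t=15 h): 50·exp(−0.06931·7) = 30.779 mg/L
Dose 7 (470 mg at t=18 h): 470·exp(−0.06931·4) = 356.193 mg/L
Dose 8 (355 mg at t=21 h): 355·exp(−0.06931·1) = 331.227 mg/L
C(22) = 21.764 + 76.364 + 6.598 + 196.971 + 205.000 + 30.779 + 356.193 + 331.227 = 1224.895 mg/L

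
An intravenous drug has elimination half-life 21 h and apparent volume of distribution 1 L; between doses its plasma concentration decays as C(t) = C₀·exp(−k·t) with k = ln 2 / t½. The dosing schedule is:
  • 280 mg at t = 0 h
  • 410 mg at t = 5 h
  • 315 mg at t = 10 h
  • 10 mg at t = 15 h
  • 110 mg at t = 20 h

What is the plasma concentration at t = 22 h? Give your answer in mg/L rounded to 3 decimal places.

k = ln 2 / 21 = 0.03301 per h
Dose 1 (280 mg at t=0 h): 280·exp(−0.03301·22) = 135.454 mg/L
Dose 2 (410 mg at t=5 h): 410·exp(−0.03301·17) = 233.934 mg/L
Dose 3 (315 mg at t=10 h): 315·exp(−0.03301·12) = 211.979 mg/L
Dose 4 (10 mg at t=15 h): 10·exp(−0.03301·7) = 7.937 mg/L
Dose 5 (110 mg at t=20 h): 110·exp(−0.03301·2) = 102.973 mg/L
C(22) = 135.454 + 233.934 + 211.979 + 7.937 + 102.973 = 692.277 mg/L

692.277 mg/L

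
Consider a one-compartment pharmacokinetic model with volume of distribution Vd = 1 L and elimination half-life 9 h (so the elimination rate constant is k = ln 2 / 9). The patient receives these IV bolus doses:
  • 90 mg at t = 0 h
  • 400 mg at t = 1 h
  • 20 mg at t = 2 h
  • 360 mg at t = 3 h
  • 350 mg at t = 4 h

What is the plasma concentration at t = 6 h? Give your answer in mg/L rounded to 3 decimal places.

929.319 mg/L

k = ln 2 / 9 = 0.07702 per h
Dose 1 (90 mg at t=0 h): 90·exp(−0.07702·6) = 56.696 mg/L
Dose 2 (400 mg at t=1 h): 400·exp(−0.07702·5) = 272.158 mg/L
Dose 3 (20 mg at t=2 h): 20·exp(−0.07702·4) = 14.697 mg/L
Dose 4 (360 mg at t=3 h): 360·exp(−0.07702·3) = 285.732 mg/L
Dose 5 (350 mg at t=4 h): 350·exp(−0.07702·2) = 300.035 mg/L
C(6) = 56.696 + 272.158 + 14.697 + 285.732 + 300.035 = 929.319 mg/L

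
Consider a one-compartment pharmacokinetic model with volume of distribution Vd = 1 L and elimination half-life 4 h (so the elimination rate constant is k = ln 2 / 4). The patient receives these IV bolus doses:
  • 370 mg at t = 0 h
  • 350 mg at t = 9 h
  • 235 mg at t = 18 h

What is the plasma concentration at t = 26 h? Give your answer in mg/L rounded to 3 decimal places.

81.233 mg/L

k = ln 2 / 4 = 0.17329 per h
Dose 1 (370 mg at t=0 h): 370·exp(−0.17329·26) = 4.088 mg/L
Dose 2 (350 mg at t=9 h): 350·exp(−0.17329·17) = 18.395 mg/L
Dose 3 (235 mg at t=18 h): 235·exp(−0.17329·8) = 58.750 mg/L
C(26) = 4.088 + 18.395 + 58.750 = 81.233 mg/L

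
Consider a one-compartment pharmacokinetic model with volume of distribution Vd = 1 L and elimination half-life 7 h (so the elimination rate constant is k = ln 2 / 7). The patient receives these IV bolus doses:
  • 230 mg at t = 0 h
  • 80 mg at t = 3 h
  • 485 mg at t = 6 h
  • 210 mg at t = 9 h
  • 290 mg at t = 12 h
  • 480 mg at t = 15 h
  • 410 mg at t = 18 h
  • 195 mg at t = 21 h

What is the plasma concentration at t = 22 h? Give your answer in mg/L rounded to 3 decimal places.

k = ln 2 / 7 = 0.09902 per h
Dose 1 (230 mg at t=0 h): 230·exp(−0.09902·22) = 26.040 mg/L
Dose 2 (80 mg at t=3 h): 80·exp(−0.09902·19) = 12.190 mg/L
Dose 3 (485 mg at t=6 h): 485·exp(−0.09902·16) = 99.466 mg/L
Dose 4 (210 mg at t=9 h): 210·exp(−0.09902·13) = 57.965 mg/L
Dose 5 (290 mg at t=12 h): 290·exp(−0.09902·10) = 107.735 mg/L
Dose 6 (480 mg at t=15 h): 480·exp(−0.09902·7) = 240.000 mg/L
Dose 7 (410 mg at t=18 h): 410·exp(−0.09902·4) = 275.910 mg/L
Dose 8 (195 mg at t=21 h): 195·exp(−0.09902·1) = 176.616 mg/L
C(22) = 26.040 + 12.190 + 99.466 + 57.965 + 107.735 + 240.000 + 275.910 + 176.616 = 995.920 mg/L

995.920 mg/L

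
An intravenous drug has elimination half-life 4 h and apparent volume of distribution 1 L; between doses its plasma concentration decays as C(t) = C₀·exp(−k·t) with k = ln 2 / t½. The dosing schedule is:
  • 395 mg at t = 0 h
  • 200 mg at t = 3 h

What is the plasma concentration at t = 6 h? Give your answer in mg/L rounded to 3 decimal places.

k = ln 2 / 4 = 0.17329 per h
Dose 1 (395 mg at t=0 h): 395·exp(−0.17329·6) = 139.654 mg/L
Dose 2 (200 mg at t=3 h): 200·exp(−0.17329·3) = 118.921 mg/L
C(6) = 139.654 + 118.921 = 258.574 mg/L

258.574 mg/L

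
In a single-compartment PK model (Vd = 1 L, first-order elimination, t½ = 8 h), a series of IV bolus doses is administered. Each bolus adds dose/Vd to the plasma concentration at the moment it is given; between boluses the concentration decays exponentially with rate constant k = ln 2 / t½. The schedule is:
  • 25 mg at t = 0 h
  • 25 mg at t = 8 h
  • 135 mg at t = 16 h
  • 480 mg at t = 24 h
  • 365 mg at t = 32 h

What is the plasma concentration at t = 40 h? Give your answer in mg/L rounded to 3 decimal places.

k = ln 2 / 8 = 0.08664 per h
Dose 1 (25 mg at t=0 h): 25·exp(−0.08664·40) = 0.781 mg/L
Dose 2 (25 mg at t=8 h): 25·exp(−0.08664·32) = 1.562 mg/L
Dose 3 (135 mg at t=16 h): 135·exp(−0.08664·24) = 16.875 mg/L
Dose 4 (480 mg at t=24 h): 480·exp(−0.08664·16) = 120.000 mg/L
Dose 5 (365 mg at t=32 h): 365·exp(−0.08664·8) = 182.500 mg/L
C(40) = 0.781 + 1.562 + 16.875 + 120.000 + 182.500 = 321.719 mg/L

321.719 mg/L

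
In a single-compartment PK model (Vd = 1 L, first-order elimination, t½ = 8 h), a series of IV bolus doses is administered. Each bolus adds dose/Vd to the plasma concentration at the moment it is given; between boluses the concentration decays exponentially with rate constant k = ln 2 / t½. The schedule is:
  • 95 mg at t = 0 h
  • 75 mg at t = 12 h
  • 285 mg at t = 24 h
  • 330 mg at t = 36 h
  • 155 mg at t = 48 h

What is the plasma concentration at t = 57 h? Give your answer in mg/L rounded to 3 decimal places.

k = ln 2 / 8 = 0.08664 per h
Dose 1 (95 mg at t=0 h): 95·exp(−0.08664·57) = 0.681 mg/L
Dose 2 (75 mg at t=12 h): 75·exp(−0.08664·45) = 1.520 mg/L
Dose 3 (285 mg at t=24 h): 285·exp(−0.08664·33) = 16.334 mg/L
Dose 4 (330 mg at t=36 h): 330·exp(−0.08664·21) = 53.495 mg/L
Dose 5 (155 mg at t=48 h): 155·exp(−0.08664·9) = 71.068 mg/L
C(57) = 0.681 + 1.520 + 16.334 + 53.495 + 71.068 = 143.097 mg/L

143.097 mg/L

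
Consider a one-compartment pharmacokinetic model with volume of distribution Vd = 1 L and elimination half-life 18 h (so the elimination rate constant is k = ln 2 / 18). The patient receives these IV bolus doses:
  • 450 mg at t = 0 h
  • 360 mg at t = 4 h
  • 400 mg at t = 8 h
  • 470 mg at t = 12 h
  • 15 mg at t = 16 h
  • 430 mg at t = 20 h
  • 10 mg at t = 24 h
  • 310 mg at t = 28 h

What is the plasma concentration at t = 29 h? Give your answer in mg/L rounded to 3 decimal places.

k = ln 2 / 18 = 0.03851 per h
Dose 1 (450 mg at t=0 h): 450·exp(−0.03851·29) = 147.306 mg/L
Dose 2 (360 mg at t=4 h): 360·exp(−0.03851·25) = 137.469 mg/L
Dose 3 (400 mg at t=8 h): 400·exp(−0.03851·21) = 178.180 mg/L
Dose 4 (470 mg at t=12 h): 470·exp(−0.03851·17) = 244.226 mg/L
Dose 5 (15 mg at t=16 h): 15·exp(−0.03851·13) = 9.092 mg/L
Dose 6 (430 mg at t=20 h): 430·exp(−0.03851·9) = 304.056 mg/L
Dose 7 (10 mg at t=24 h): 10·exp(−0.03851·5) = 8.249 mg/L
Dose 8 (310 mg at t=28 h): 310·exp(−0.03851·1) = 298.289 mg/L
C(29) = 147.306 + 137.469 + 178.180 + 244.226 + 9.092 + 304.056 + 8.249 + 298.289 = 1326.867 mg/L

1326.867 mg/L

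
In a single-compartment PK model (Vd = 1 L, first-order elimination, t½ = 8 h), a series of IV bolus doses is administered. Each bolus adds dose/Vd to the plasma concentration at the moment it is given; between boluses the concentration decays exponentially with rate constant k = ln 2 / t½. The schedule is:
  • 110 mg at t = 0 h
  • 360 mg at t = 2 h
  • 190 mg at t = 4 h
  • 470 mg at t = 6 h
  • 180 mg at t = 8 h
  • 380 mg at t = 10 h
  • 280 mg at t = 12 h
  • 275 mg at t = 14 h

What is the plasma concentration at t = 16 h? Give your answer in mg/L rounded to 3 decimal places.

k = ln 2 / 8 = 0.08664 per h
Dose 1 (110 mg at t=0 h): 110·exp(−0.08664·16) = 27.500 mg/L
Dose 2 (360 mg at t=2 h): 360·exp(−0.08664·14) = 107.029 mg/L
Dose 3 (190 mg at t=4 h): 190·exp(−0.08664·12) = 67.175 mg/L
Dose 4 (470 mg at t=6 h): 470·exp(−0.08664·10) = 197.611 mg/L
Dose 5 (180 mg at t=8 h): 180·exp(−0.08664·8) = 90.000 mg/L
Dose 6 (380 mg at t=10 h): 380·exp(−0.08664·6) = 225.949 mg/L
Dose 7 (280 mg at t=12 h): 280·exp(−0.08664·4) = 197.990 mg/L
Dose 8 (275 mg at t=14 h): 275·exp(−0.08664·2) = 231.247 mg/L
C(16) = 27.500 + 107.029 + 67.175 + 197.611 + 90.000 + 225.949 + 197.990 + 231.247 = 1144.500 mg/L

1144.500 mg/L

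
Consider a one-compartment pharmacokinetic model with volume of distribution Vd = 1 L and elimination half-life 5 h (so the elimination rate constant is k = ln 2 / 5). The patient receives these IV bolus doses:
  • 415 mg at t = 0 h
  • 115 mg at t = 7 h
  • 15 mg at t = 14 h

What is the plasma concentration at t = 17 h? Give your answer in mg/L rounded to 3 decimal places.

77.960 mg/L

k = ln 2 / 5 = 0.13863 per h
Dose 1 (415 mg at t=0 h): 415·exp(−0.13863·17) = 39.314 mg/L
Dose 2 (115 mg at t=7 h): 115·exp(−0.13863·10) = 28.750 mg/L
Dose 3 (15 mg at t=14 h): 15·exp(−0.13863·3) = 9.896 mg/L
C(17) = 39.314 + 28.750 + 9.896 = 77.960 mg/L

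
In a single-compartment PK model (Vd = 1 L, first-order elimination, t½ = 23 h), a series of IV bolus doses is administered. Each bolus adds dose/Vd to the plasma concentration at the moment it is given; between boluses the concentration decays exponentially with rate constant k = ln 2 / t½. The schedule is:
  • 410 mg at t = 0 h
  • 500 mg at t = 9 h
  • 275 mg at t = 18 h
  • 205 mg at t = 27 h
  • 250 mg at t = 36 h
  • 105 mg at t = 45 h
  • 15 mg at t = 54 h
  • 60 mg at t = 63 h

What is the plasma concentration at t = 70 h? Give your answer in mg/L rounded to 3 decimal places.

439.755 mg/L

k = ln 2 / 23 = 0.03014 per h
Dose 1 (410 mg at t=0 h): 410·exp(−0.03014·70) = 49.729 mg/L
Dose 2 (500 mg at t=9 h): 500·exp(−0.03014·61) = 79.540 mg/L
Dose 3 (275 mg at t=18 h): 275·exp(−0.03014·52) = 57.378 mg/L
Dose 4 (205 mg at t=27 h): 205·exp(−0.03014·43) = 56.099 mg/L
Dose 5 (250 mg at t=36 h): 250·exp(−0.03014·34) = 89.730 mg/L
Dose 6 (105 mg at t=45 h): 105·exp(−0.03014·25) = 49.429 mg/L
Dose 7 (15 mg at t=54 h): 15·exp(−0.03014·16) = 9.261 mg/L
Dose 8 (60 mg at t=63 h): 60·exp(−0.03014·7) = 48.588 mg/L
C(70) = 49.729 + 79.540 + 57.378 + 56.099 + 89.730 + 49.429 + 9.261 + 48.588 = 439.755 mg/L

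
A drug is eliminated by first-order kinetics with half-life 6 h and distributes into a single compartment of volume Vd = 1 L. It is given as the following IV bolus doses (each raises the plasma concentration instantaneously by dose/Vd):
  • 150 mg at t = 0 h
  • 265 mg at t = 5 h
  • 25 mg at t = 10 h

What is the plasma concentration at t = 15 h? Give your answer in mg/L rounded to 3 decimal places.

124.017 mg/L

k = ln 2 / 6 = 0.11552 per h
Dose 1 (150 mg at t=0 h): 150·exp(−0.11552·15) = 26.517 mg/L
Dose 2 (265 mg at t=5 h): 265·exp(−0.11552·10) = 83.470 mg/L
Dose 3 (25 mg at t=10 h): 25·exp(−0.11552·5) = 14.031 mg/L
C(15) = 26.517 + 83.470 + 14.031 = 124.017 mg/L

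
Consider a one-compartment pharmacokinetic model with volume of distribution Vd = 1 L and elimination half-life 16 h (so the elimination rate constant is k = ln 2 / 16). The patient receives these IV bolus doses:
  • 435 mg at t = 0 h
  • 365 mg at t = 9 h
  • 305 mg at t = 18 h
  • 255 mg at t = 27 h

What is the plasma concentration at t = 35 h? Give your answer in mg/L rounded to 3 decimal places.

k = ln 2 / 16 = 0.04332 per h
Dose 1 (435 mg at t=0 h): 435·exp(−0.04332·35) = 95.496 mg/L
Dose 2 (365 mg at t=9 h): 365·exp(−0.04332·26) = 118.337 mg/L
Dose 3 (305 mg at t=18 h): 305·exp(−0.04332·17) = 146.035 mg/L
Dose 4 (255 mg at t=27 h): 255·exp(−0.04332·8) = 180.312 mg/L
C(35) = 95.496 + 118.337 + 146.035 + 180.312 = 540.180 mg/L

540.180 mg/L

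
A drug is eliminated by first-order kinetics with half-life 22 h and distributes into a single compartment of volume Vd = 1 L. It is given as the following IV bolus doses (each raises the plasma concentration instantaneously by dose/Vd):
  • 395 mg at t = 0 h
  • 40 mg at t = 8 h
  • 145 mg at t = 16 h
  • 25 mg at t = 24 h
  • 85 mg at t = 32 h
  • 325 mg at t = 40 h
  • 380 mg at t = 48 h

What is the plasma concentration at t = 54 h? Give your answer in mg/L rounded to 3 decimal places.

701.089 mg/L

k = ln 2 / 22 = 0.03151 per h
Dose 1 (395 mg at t=0 h): 395·exp(−0.03151·54) = 72.062 mg/L
Dose 2 (40 mg at t=8 h): 40·exp(−0.03151·46) = 9.389 mg/L
Dose 3 (145 mg at t=16 h): 145·exp(−0.03151·38) = 43.793 mg/L
Dose 4 (25 mg at t=24 h): 25·exp(−0.03151·30) = 9.715 mg/L
Dose 5 (85 mg at t=32 h): 85·exp(−0.03151·22) = 42.500 mg/L
Dose 6 (325 mg at t=40 h): 325·exp(−0.03151·14) = 209.083 mg/L
Dose 7 (380 mg at t=48 h): 380·exp(−0.03151·6) = 314.546 mg/L
C(54) = 72.062 + 9.389 + 43.793 + 9.715 + 42.500 + 209.083 + 314.546 = 701.089 mg/L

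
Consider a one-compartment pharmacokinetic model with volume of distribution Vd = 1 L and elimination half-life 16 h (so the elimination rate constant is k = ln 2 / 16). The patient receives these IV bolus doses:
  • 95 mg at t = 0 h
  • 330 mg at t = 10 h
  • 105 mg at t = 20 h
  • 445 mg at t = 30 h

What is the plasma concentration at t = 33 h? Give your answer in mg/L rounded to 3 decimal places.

595.134 mg/L

k = ln 2 / 16 = 0.04332 per h
Dose 1 (95 mg at t=0 h): 95·exp(−0.04332·33) = 22.743 mg/L
Dose 2 (330 mg at t=10 h): 330·exp(−0.04332·23) = 121.838 mg/L
Dose 3 (105 mg at t=20 h): 105·exp(−0.04332·13) = 59.786 mg/L
Dose 4 (445 mg at t=30 h): 445·exp(−0.04332·3) = 390.766 mg/L
C(33) = 22.743 + 121.838 + 59.786 + 390.766 = 595.134 mg/L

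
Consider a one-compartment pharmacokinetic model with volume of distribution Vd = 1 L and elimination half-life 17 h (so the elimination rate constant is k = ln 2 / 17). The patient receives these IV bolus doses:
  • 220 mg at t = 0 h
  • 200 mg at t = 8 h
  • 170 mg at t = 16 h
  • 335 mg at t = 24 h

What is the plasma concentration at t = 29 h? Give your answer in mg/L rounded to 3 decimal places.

525.662 mg/L

k = ln 2 / 17 = 0.04077 per h
Dose 1 (220 mg at t=0 h): 220·exp(−0.04077·29) = 67.437 mg/L
Dose 2 (200 mg at t=8 h): 200·exp(−0.04077·21) = 84.951 mg/L
Dose 3 (170 mg at t=16 h): 170·exp(−0.04077·13) = 100.057 mg/L
Dose 4 (335 mg at t=24 h): 335·exp(−0.04077·5) = 273.216 mg/L
C(29) = 67.437 + 84.951 + 100.057 + 273.216 = 525.662 mg/L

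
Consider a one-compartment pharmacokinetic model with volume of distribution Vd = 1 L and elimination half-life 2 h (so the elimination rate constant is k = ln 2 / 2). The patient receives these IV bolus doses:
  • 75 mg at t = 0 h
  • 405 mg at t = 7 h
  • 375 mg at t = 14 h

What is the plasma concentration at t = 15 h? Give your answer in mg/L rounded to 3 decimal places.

k = ln 2 / 2 = 0.34657 per h
Dose 1 (75 mg at t=0 h): 75·exp(−0.34657·15) = 0.414 mg/L
Dose 2 (405 mg at t=7 h): 405·exp(−0.34657·8) = 25.312 mg/L
Dose 3 (375 mg at t=14 h): 375·exp(−0.34657·1) = 265.165 mg/L
C(15) = 0.414 + 25.312 + 265.165 = 290.892 mg/L

290.892 mg/L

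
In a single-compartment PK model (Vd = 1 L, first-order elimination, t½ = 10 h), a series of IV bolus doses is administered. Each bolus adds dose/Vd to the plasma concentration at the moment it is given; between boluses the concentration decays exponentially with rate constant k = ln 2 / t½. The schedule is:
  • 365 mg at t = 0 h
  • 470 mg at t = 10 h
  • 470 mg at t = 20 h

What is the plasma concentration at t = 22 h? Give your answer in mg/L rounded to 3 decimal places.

693.176 mg/L

k = ln 2 / 10 = 0.06931 per h
Dose 1 (365 mg at t=0 h): 365·exp(−0.06931·22) = 79.438 mg/L
Dose 2 (470 mg at t=10 h): 470·exp(−0.06931·12) = 204.579 mg/L
Dose 3 (470 mg at t=20 h): 470·exp(−0.06931·2) = 409.159 mg/L
C(22) = 79.438 + 204.579 + 409.159 = 693.176 mg/L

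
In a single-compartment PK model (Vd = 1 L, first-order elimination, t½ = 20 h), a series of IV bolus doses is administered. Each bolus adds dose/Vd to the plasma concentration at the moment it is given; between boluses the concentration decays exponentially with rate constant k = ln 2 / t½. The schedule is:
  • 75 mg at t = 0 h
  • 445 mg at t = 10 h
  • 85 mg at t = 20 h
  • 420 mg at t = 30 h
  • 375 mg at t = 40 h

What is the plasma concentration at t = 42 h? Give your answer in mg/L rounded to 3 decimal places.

k = ln 2 / 20 = 0.03466 per h
Dose 1 (75 mg at t=0 h): 75·exp(−0.03466·42) = 17.494 mg/L
Dose 2 (445 mg at t=10 h): 445·exp(−0.03466·32) = 146.795 mg/L
Dose 3 (85 mg at t=20 h): 85·exp(−0.03466·22) = 39.654 mg/L
Dose 4 (420 mg at t=30 h): 420·exp(−0.03466·12) = 277.097 mg/L
Dose 5 (375 mg at t=40 h): 375·exp(−0.03466·2) = 349.887 mg/L
C(42) = 17.494 + 146.795 + 39.654 + 277.097 + 349.887 = 830.928 mg/L

830.928 mg/L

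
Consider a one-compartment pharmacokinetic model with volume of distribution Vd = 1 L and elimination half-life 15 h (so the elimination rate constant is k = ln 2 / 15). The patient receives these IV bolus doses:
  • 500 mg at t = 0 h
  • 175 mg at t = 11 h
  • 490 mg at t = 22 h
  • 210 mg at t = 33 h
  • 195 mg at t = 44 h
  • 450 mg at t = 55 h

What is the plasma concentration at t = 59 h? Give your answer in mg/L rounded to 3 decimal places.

k = ln 2 / 15 = 0.04621 per h
Dose 1 (500 mg at t=0 h): 500·exp(−0.04621·59) = 32.728 mg/L
Dose 2 (175 mg at t=11 h): 175·exp(−0.04621·48) = 19.043 mg/L
Dose 3 (490 mg at t=22 h): 490·exp(−0.04621·37) = 88.645 mg/L
Dose 4 (210 mg at t=33 h): 210·exp(−0.04621·26) = 63.159 mg/L
Dose 5 (195 mg at t=44 h): 195·exp(−0.04621·15) = 97.500 mg/L
Dose 6 (450 mg at t=55 h): 450·exp(−0.04621·4) = 374.057 mg/L
C(59) = 32.728 + 19.043 + 88.645 + 63.159 + 97.500 + 374.057 = 675.132 mg/L

675.132 mg/L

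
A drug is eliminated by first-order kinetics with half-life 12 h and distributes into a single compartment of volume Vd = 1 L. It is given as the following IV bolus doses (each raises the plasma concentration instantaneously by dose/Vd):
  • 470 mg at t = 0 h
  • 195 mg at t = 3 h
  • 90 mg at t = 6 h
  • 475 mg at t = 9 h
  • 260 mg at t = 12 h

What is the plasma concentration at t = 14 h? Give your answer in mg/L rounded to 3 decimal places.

k = ln 2 / 12 = 0.05776 per h
Dose 1 (470 mg at t=0 h): 470·exp(−0.05776·14) = 209.361 mg/L
Dose 2 (195 mg at t=3 h): 195·exp(−0.05776·11) = 103.298 mg/L
Dose 3 (90 mg at t=6 h): 90·exp(−0.05776·8) = 56.696 mg/L
Dose 4 (475 mg at t=9 h): 475·exp(−0.05776·5) = 355.848 mg/L
Dose 5 (260 mg at t=12 h): 260·exp(−0.05776·2) = 231.634 mg/L
C(14) = 209.361 + 103.298 + 56.696 + 355.848 + 231.634 = 956.837 mg/L

956.837 mg/L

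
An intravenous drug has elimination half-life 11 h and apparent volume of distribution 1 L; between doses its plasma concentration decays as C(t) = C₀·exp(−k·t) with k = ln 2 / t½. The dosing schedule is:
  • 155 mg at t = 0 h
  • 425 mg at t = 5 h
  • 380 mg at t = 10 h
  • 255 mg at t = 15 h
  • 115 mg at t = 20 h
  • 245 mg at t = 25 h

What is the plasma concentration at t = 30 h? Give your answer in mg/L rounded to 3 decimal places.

558.235 mg/L

k = ln 2 / 11 = 0.06301 per h
Dose 1 (155 mg at t=0 h): 155·exp(−0.06301·30) = 23.407 mg/L
Dose 2 (425 mg at t=5 h): 425·exp(−0.06301·25) = 87.949 mg/L
Dose 3 (380 mg at t=10 h): 380·exp(−0.06301·20) = 107.760 mg/L
Dose 4 (255 mg at t=15 h): 255·exp(−0.06301·15) = 99.093 mg/L
Dose 5 (115 mg at t=20 h): 115·exp(−0.06301·10) = 61.240 mg/L
Dose 6 (245 mg at t=25 h): 245·exp(−0.06301·5) = 178.786 mg/L
C(30) = 23.407 + 87.949 + 107.760 + 99.093 + 61.240 + 178.786 = 558.235 mg/L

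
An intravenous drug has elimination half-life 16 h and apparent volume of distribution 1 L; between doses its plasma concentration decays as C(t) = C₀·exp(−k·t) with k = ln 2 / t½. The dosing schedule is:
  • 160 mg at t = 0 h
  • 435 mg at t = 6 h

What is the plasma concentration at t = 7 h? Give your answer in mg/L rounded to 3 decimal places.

k = ln 2 / 16 = 0.04332 per h
Dose 1 (160 mg at t=0 h): 160·exp(−0.04332·7) = 118.146 mg/L
Dose 2 (435 mg at t=6 h): 435·exp(−0.04332·1) = 416.557 mg/L
C(7) = 118.146 + 416.557 = 534.704 mg/L

534.704 mg/L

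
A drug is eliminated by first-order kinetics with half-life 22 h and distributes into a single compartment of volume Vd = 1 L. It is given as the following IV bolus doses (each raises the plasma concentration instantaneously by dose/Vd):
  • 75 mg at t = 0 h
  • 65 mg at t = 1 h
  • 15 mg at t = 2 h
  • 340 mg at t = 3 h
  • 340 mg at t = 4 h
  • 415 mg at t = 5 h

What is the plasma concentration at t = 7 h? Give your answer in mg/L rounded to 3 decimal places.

1125.506 mg/L

k = ln 2 / 22 = 0.03151 per h
Dose 1 (75 mg at t=0 h): 75·exp(−0.03151·7) = 60.156 mg/L
Dose 2 (65 mg at t=1 h): 65·exp(−0.03151·6) = 53.804 mg/L
Dose 3 (15 mg at t=2 h): 15·exp(−0.03151·5) = 12.814 mg/L
Dose 4 (340 mg at t=3 h): 340·exp(−0.03151·4) = 299.741 mg/L
Dose 5 (340 mg at t=4 h): 340·exp(−0.03151·3) = 309.335 mg/L
Dose 6 (415 mg at t=5 h): 415·exp(−0.03151·2) = 389.656 mg/L
C(7) = 60.156 + 53.804 + 12.814 + 299.741 + 309.335 + 389.656 = 1125.506 mg/L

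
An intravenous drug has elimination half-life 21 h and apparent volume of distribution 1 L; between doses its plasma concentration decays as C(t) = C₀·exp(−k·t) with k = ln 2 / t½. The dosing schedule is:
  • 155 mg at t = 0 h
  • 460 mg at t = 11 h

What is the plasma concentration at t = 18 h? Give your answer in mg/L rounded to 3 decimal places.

450.669 mg/L

k = ln 2 / 21 = 0.03301 per h
Dose 1 (155 mg at t=0 h): 155·exp(−0.03301·18) = 85.567 mg/L
Dose 2 (460 mg at t=11 h): 460·exp(−0.03301·7) = 365.102 mg/L
C(18) = 85.567 + 365.102 = 450.669 mg/L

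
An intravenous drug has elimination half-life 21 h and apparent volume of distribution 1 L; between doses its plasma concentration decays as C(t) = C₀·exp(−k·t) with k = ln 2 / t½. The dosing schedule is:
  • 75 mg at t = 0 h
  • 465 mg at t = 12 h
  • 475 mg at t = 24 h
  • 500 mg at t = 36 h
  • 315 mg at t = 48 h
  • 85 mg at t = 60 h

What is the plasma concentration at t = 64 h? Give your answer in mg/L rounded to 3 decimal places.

k = ln 2 / 21 = 0.03301 per h
Dose 1 (75 mg at t=0 h): 75·exp(−0.03301·64) = 9.071 mg/L
Dose 2 (465 mg at t=12 h): 465·exp(−0.03301·52) = 83.569 mg/L
Dose 3 (475 mg at t=24 h): 475·exp(−0.03301·40) = 126.854 mg/L
Dose 4 (500 mg at t=36 h): 500·exp(−0.03301·28) = 198.425 mg/L
Dose 5 (315 mg at t=48 h): 315·exp(−0.03301·16) = 185.761 mg/L
Dose 6 (85 mg at t=60 h): 85·exp(−0.03301·4) = 74.487 mg/L
C(64) = 9.071 + 83.569 + 126.854 + 198.425 + 185.761 + 74.487 = 678.166 mg/L

678.166 mg/L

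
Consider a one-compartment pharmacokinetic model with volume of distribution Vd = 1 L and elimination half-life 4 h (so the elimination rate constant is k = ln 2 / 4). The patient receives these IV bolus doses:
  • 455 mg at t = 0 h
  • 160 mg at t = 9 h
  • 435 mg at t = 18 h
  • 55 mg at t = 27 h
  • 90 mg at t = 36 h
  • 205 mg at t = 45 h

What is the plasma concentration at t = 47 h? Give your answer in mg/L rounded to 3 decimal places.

163.265 mg/L

k = ln 2 / 4 = 0.17329 per h
Dose 1 (455 mg at t=0 h): 455·exp(−0.17329·47) = 0.132 mg/L
Dose 2 (160 mg at t=9 h): 160·exp(−0.17329·38) = 0.221 mg/L
Dose 3 (435 mg at t=18 h): 435·exp(−0.17329·29) = 2.858 mg/L
Dose 4 (55 mg at t=27 h): 55·exp(−0.17329·20) = 1.719 mg/L
Dose 5 (90 mg at t=36 h): 90·exp(−0.17329·11) = 13.379 mg/L
Dose 6 (205 mg at t=45 h): 205·exp(−0.17329·2) = 144.957 mg/L
C(47) = 0.132 + 0.221 + 2.858 + 1.719 + 13.379 + 144.957 = 163.265 mg/L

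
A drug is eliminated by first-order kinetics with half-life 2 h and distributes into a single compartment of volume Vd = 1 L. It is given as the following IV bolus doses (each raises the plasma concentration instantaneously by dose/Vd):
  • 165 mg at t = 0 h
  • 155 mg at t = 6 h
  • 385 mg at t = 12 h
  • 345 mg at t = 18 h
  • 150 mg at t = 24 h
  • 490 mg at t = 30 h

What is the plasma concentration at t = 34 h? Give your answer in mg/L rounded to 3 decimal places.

k = ln 2 / 2 = 0.34657 per h
Dose 1 (165 mg at t=0 h): 165·exp(−0.34657·34) = 0.001 mg/L
Dose 2 (155 mg at t=6 h): 155·exp(−0.34657·28) = 0.009 mg/L
Dose 3 (385 mg at t=12 h): 385·exp(−0.34657·22) = 0.188 mg/L
Dose 4 (345 mg at t=18 h): 345·exp(−0.34657·16) = 1.348 mg/L
Dose 5 (150 mg at t=24 h): 150·exp(−0.34657·10) = 4.688 mg/L
Dose 6 (490 mg at t=30 h): 490·exp(−0.34657·4) = 122.500 mg/L
C(34) = 0.001 + 0.009 + 0.188 + 1.348 + 4.688 + 122.500 = 128.734 mg/L

128.734 mg/L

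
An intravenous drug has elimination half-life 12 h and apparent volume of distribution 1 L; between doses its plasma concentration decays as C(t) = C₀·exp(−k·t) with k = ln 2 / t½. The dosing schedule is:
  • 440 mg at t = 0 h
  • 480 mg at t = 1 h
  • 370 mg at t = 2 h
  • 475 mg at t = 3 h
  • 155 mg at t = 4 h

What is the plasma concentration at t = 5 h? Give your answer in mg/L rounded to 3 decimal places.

1591.213 mg/L

k = ln 2 / 12 = 0.05776 per h
Dose 1 (440 mg at t=0 h): 440·exp(−0.05776·5) = 329.628 mg/L
Dose 2 (480 mg at t=1 h): 480·exp(−0.05776·4) = 380.976 mg/L
Dose 3 (370 mg at t=2 h): 370·exp(−0.05776·3) = 311.132 mg/L
Dose 4 (475 mg at t=3 h): 475·exp(−0.05776·2) = 423.177 mg/L
Dose 5 (155 mg at t=4 h): 155·exp(−0.05776·1) = 146.301 mg/L
C(5) = 329.628 + 380.976 + 311.132 + 423.177 + 146.301 = 1591.213 mg/L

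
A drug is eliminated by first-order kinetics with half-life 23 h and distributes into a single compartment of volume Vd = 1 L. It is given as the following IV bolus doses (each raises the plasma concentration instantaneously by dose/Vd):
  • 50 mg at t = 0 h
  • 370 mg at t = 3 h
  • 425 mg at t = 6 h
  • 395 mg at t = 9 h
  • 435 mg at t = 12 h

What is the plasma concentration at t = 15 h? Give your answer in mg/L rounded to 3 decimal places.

1340.628 mg/L

k = ln 2 / 23 = 0.03014 per h
Dose 1 (50 mg at t=0 h): 50·exp(−0.03014·15) = 31.816 mg/L
Dose 2 (370 mg at t=3 h): 370·exp(−0.03014·12) = 257.717 mg/L
Dose 3 (425 mg at t=6 h): 425·exp(−0.03014·9) = 324.037 mg/L
Dose 4 (395 mg at t=9 h): 395·exp(−0.03014·6) = 329.661 mg/L
Dose 5 (435 mg at t=12 h): 435·exp(−0.03014·3) = 397.397 mg/L
C(15) = 31.816 + 257.717 + 324.037 + 329.661 + 397.397 = 1340.628 mg/L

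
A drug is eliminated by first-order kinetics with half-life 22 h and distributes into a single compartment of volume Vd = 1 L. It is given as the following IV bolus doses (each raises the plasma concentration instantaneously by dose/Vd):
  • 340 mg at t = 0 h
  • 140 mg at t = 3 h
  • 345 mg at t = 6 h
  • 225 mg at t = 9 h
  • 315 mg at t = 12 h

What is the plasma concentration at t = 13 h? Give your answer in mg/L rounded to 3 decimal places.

1108.204 mg/L

k = ln 2 / 22 = 0.03151 per h
Dose 1 (340 mg at t=0 h): 340·exp(−0.03151·13) = 225.734 mg/L
Dose 2 (140 mg at t=3 h): 140·exp(−0.03151·10) = 102.164 mg/L
Dose 3 (345 mg at t=6 h): 345·exp(−0.03151·7) = 276.718 mg/L
Dose 4 (225 mg at t=9 h): 225·exp(−0.03151·4) = 198.358 mg/L
Dose 5 (315 mg at t=12 h): 315·exp(−0.03151·1) = 305.230 mg/L
C(13) = 225.734 + 102.164 + 276.718 + 198.358 + 305.230 = 1108.204 mg/L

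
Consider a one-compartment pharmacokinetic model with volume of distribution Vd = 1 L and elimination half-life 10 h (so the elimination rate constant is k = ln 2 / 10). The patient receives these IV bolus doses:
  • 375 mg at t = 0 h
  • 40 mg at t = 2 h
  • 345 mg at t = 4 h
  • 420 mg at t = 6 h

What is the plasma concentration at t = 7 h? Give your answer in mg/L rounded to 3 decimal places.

931.225 mg/L

k = ln 2 / 10 = 0.06931 per h
Dose 1 (375 mg at t=0 h): 375·exp(−0.06931·7) = 230.840 mg/L
Dose 2 (40 mg at t=2 h): 40·exp(−0.06931·5) = 28.284 mg/L
Dose 3 (345 mg at t=4 h): 345·exp(−0.06931·3) = 280.227 mg/L
Dose 4 (420 mg at t=6 h): 420·exp(−0.06931·1) = 391.874 mg/L
C(7) = 230.840 + 28.284 + 280.227 + 391.874 = 931.225 mg/L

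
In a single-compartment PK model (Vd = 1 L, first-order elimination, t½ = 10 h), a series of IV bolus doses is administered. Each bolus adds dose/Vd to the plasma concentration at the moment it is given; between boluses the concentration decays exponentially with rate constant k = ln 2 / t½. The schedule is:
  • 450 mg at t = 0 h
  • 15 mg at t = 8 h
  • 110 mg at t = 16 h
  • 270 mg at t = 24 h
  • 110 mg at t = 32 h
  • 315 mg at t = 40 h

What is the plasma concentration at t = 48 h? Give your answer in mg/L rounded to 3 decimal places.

k = ln 2 / 10 = 0.06931 per h
Dose 1 (450 mg at t=0 h): 450·exp(−0.06931·48) = 16.154 mg/L
Dose 2 (15 mg at t=8 h): 15·exp(−0.06931·40) = 0.938 mg/L
Dose 3 (110 mg at t=16 h): 110·exp(−0.06931·32) = 11.970 mg/L
Dose 4 (270 mg at t=24 h): 270·exp(−0.06931·24) = 51.155 mg/L
Dose 5 (110 mg at t=32 h): 110·exp(−0.06931·16) = 36.286 mg/L
Dose 6 (315 mg at t=40 h): 315·exp(−0.06931·8) = 180.920 mg/L
C(48) = 16.154 + 0.938 + 11.970 + 51.155 + 36.286 + 180.920 = 297.423 mg/L

297.423 mg/L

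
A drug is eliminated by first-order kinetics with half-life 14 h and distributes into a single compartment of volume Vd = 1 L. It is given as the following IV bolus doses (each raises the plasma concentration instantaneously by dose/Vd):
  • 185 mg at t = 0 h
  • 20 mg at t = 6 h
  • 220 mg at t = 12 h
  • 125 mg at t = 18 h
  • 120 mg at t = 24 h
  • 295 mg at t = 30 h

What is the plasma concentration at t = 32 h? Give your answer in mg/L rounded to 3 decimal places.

k = ln 2 / 14 = 0.04951 per h
Dose 1 (185 mg at t=0 h): 185·exp(−0.04951·32) = 37.941 mg/L
Dose 2 (20 mg at t=6 h): 20·exp(−0.04951·26) = 5.520 mg/L
Dose 3 (220 mg at t=12 h): 220·exp(−0.04951·20) = 81.730 mg/L
Dose 4 (125 mg at t=18 h): 125·exp(−0.04951·14) = 62.500 mg/L
Dose 5 (120 mg at t=24 h): 120·exp(−0.04951·8) = 80.754 mg/L
Dose 6 (295 mg at t=30 h): 295·exp(−0.04951·2) = 267.188 mg/L
C(32) = 37.941 + 5.520 + 81.730 + 62.500 + 80.754 + 267.188 = 535.633 mg/L

535.633 mg/L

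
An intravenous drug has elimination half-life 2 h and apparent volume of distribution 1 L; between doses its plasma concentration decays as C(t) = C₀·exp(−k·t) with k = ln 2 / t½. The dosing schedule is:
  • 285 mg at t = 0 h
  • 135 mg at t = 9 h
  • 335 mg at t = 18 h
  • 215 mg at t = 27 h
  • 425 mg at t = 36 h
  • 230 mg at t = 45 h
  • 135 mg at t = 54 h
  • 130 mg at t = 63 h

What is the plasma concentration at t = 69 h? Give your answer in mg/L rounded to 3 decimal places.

k = ln 2 / 2 = 0.34657 per h
Dose 1 (285 mg at t=0 h): 285·exp(−0.34657·69) = 0.000 mg/L
Dose 2 (135 mg at t=9 h): 135·exp(−0.34657·60) = 0.000 mg/L
Dose 3 (335 mg at t=18 h): 335·exp(−0.34657·51) = 0.000 mg/L
Dose 4 (215 mg at t=27 h): 215·exp(−0.34657·42) = 0.000 mg/L
Dose 5 (425 mg at t=36 h): 425·exp(−0.34657·33) = 0.005 mg/L
Dose 6 (230 mg at t=45 h): 230·exp(−0.34657·24) = 0.056 mg/L
Dose 7 (135 mg at t=54 h): 135·exp(−0.34657·15) = 0.746 mg/L
Dose 8 (130 mg at t=63 h): 130·exp(−0.34657·6) = 16.250 mg/L
C(69) = 0.000 + 0.000 + 0.000 + 0.000 + 0.005 + 0.056 + 0.746 + 16.250 = 17.057 mg/L

17.057 mg/L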